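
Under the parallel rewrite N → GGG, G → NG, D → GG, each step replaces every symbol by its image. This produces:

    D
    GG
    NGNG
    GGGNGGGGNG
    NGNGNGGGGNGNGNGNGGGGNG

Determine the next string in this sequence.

φ(NGNGNGGGGNGNGNGNGGGGNG) expands symbol-by-symbol to GGG NG GGG NG GGG NG NG NG NG GGG NG GGG NG GGG NG GGG NG NG NG NG GGG NG; joining the 22 pieces gives the next term.

GGGNGGGGNGGGGNGNGNGNGGGGNGGGGNGGGGNGGGGNGNGNGNGGGGNG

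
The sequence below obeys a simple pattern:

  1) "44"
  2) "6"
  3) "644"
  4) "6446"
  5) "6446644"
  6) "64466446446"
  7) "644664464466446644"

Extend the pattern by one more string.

This is a Fibonacci-style word recurrence s(k) = s(k−1)·s(k−2): e.g. 6·44 = 644.
The next term joins 644664464466446644 and 64466446446.

64466446446644664464466446446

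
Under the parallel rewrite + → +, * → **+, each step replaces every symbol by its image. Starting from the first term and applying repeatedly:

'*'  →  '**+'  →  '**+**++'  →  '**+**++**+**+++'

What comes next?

**+**++**+**+++**+**++**+**++++

φ(**+**++**+**+++) expands symbol-by-symbol to **+ **+ + **+ **+ + + **+ **+ + **+ **+ + + +; joining the 15 pieces gives the next term.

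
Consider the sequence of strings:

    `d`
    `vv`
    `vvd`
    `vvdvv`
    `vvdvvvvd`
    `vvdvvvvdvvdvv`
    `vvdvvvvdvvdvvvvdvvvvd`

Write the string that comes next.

vvdvvvvdvvdvvvvdvvvvdvvdvvvvdvvdvv

From term 3 onward, concatenate the last term with the second-to-last: vv·d = vvd, vvd·vv = vvdvv, …
So term 8 is vvdvvvvdvvdvvvvdvvvvd·vvdvvvvdvvdvv.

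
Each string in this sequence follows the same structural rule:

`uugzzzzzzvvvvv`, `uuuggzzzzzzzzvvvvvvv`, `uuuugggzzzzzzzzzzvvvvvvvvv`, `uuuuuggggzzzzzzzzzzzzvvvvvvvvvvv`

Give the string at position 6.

uuuuuuuggggggzzzzzzzzzzzzzzzzvvvvvvvvvvvvvvv

The n-th term is n u's then n-1 g's then 2n+2 z's then 2n+1 v's, where the shown terms are n = 2, 3, 4, 5.
For term 6, n = 7, so the run lengths are 7, 6, 16, 15.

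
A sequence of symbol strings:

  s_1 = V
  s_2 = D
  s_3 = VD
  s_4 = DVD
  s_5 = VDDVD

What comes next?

From term 3 onward, concatenate the second-to-last term with the last: V·D = VD, D·VD = DVD, …
Continuing: DVD · VDDVD gives term 6.

DVDVDDVD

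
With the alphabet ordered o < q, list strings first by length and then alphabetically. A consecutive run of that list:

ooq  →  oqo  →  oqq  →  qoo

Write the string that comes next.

Find the rightmost character of qoo below q, bump it to the next letter, and reset everything to its right to o.

qoq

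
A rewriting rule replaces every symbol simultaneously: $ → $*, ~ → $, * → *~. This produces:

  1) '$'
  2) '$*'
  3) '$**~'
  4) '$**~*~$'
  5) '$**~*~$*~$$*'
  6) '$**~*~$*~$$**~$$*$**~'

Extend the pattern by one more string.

$**~*~$*~$$**~$$*$**~*~$$*$**~$**~*~$

φ($**~*~$*~$$**~$$*$**~) expands symbol-by-symbol to $* *~ *~ $ *~ $ $* *~ $ $* $* *~ *~ $ $* $* *~ $* *~ *~ $; joining the 21 pieces gives the next term.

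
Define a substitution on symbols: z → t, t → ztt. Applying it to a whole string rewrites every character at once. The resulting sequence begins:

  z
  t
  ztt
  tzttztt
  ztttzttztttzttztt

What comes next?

φ(ztttzttztttzttztt) expands symbol-by-symbol to t ztt ztt ztt t ztt ztt t ztt ztt ztt t ztt ztt t ztt ztt; joining the 17 pieces gives the next term.

tzttzttztttzttztttzttzttztttzttztttzttztt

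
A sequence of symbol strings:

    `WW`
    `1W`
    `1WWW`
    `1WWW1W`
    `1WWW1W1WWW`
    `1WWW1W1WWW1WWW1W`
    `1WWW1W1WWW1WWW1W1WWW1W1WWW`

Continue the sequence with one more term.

From term 3 onward, concatenate the last term with the second-to-last: 1W·WW = 1WWW, 1WWW·1W = 1WWW1W, …
Continuing: 1WWW1W1WWW1WWW1W1WWW1W1WWW · 1WWW1W1WWW1WWW1W gives term 8.

1WWW1W1WWW1WWW1W1WWW1W1WWW1WWW1W1WWW1WWW1W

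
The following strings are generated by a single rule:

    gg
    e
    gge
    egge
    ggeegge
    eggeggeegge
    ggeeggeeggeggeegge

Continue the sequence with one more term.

eggeggeeggeggeeggeeggeggeegge

This is a Fibonacci-style word recurrence s(k) = s(k−2)·s(k−1): e.g. gg·e = gge.
The next term joins eggeggeegge and ggeeggeeggeggeegge.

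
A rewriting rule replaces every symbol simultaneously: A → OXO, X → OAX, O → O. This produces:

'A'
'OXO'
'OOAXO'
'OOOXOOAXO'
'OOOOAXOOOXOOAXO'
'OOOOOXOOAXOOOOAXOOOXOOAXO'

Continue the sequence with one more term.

Rewriting the 25 symbols of OOOOOXOOAXOOOOAXOOOXOOAXO one by one yields O O O O O OAX O O OXO OAX O O O O OXO OAX O O O OAX O O OXO OAX O; concatenated:

OOOOOOAXOOOXOOAXOOOOOXOOAXOOOOAXOOOXOOAXO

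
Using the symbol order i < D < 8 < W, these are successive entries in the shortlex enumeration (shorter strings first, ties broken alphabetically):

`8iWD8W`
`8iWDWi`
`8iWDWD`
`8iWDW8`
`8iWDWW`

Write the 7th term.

8iW8iD

Continuing the enumeration 2 steps past 8iWDWW: 8iWDWW → 8iW8ii → (answer).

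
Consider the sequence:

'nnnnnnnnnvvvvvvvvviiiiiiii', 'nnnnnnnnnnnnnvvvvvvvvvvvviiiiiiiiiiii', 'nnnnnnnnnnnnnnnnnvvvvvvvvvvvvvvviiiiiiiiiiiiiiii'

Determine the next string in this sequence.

Reading off run lengths: n runs 9, 13, 17; v runs 9, 12, 15; i runs 8, 12, 16 — each is linear in n, where the shown terms are n = 2, 3, 4.
Setting n = 5 gives 21, 18, 20 characters in each block.

nnnnnnnnnnnnnnnnnnnnnvvvvvvvvvvvvvvvvvviiiiiiiiiiiiiiiiiiii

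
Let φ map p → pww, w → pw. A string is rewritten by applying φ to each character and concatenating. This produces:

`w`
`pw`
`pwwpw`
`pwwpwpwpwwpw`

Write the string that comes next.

Rewriting each symbol of pwwpwpwpwwpw: p→pww, w→pw, w→pw, p→pww, w→pw, p→pww, w→pw, p→pww, w→pw, w→pw, p→pww, w→pw, which concatenates to pww pw pw pww pw pww pw pww pw pw pww pw.

pwwpwpwpwwpwpwwpwpwwpwpwpwwpw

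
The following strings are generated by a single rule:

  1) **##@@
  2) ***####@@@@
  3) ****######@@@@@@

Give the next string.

*****########@@@@@@@@

Term n consists of n+1 *'s, followed by 2n #'s, followed by 2n @'s (n = 1, 2, …).
At n = 4 the blocks have lengths 5, 8, 8.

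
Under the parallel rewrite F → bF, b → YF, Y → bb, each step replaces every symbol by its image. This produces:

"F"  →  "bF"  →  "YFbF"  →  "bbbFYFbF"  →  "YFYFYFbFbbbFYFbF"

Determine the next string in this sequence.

bbbFbbbFbbbFYFbFYFYFYFbFbbbFYFbF

Applying the rule to each of the 16 symbols of YFYFYFbFbbbFYFbF gives the pieces bb bF bb bF bb bF YF bF YF YF YF bF bb bF YF bF, which concatenate to the answer.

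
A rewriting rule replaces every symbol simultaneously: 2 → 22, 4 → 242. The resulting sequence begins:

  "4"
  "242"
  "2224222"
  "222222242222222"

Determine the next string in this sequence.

2222222222222224222222222222222

Applying the rule to each of the 15 symbols of 222222242222222 gives the pieces 22 22 22 22 22 22 22 242 22 22 22 22 22 22 22, which concatenate to the answer.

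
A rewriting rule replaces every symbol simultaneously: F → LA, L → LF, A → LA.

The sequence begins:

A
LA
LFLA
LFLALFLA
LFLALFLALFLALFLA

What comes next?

Replace each of the 16 characters of LFLALFLALFLALFLA in place — LF LA LF LA LF LA LF LA LF LA LF LA LF LA LF LA — and concatenate.

LFLALFLALFLALFLALFLALFLALFLALFLA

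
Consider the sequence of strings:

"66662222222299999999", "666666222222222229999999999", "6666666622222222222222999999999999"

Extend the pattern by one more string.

66666666662222222222222222299999999999999

Reading off run lengths: 6 runs 4, 6, 8; 2 runs 8, 11, 14; 9 runs 8, 10, 12 — each is linear in n, where the shown terms are n = 3, 4, 5.
At n = 6 the blocks have lengths 10, 17, 14.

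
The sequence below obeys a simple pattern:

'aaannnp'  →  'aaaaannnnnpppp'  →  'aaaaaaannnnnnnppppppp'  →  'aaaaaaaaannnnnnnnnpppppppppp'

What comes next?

Term n consists of 2n+1 a's, followed by 2n+1 n's, followed by 3n-2 p's (n = 1, 2, …).
Setting n = 5 gives 11, 11, 13 characters in each block.

aaaaaaaaaaannnnnnnnnnnppppppppppppp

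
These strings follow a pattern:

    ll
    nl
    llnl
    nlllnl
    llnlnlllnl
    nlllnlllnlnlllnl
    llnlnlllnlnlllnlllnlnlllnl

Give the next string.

From term 3 onward, concatenate the second-to-last term with the last: ll·nl = llnl, nl·llnl = nlllnl, …
So term 8 is nlllnlllnlnlllnl·llnlnlllnlnlllnlllnlnlllnl.

nlllnlllnlnlllnlllnlnlllnlnlllnlllnlnlllnl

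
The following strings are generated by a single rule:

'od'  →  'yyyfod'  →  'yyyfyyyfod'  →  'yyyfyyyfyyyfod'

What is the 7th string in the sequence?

Every step adds yyyf at the front: s(k+1) = yyyf·s(k).
From yyyfyyyfyyyfod, 3 further steps: yyyfyyyfyyyfod → yyyfyyyfyyyfyyyfod → yyyfyyyfyyyfyyyfyyyfod → (answer).

yyyfyyyfyyyfyyyfyyyfyyyfod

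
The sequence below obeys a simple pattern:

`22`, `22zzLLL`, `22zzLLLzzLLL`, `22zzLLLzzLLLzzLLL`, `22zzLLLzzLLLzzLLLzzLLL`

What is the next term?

The strings grow by a fixed suffix zzLLL each time.
Applying this once more to 22zzLLLzzLLLzzLLLzzLLL:

22zzLLLzzLLLzzLLLzzLLLzzLLL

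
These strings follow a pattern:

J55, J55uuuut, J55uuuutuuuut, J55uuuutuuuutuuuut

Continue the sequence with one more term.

Every step adds uuuut to the end: s(k+1) = s(k)·uuuut.
Applying this once more to J55uuuutuuuutuuuut:

J55uuuutuuuutuuuutuuuut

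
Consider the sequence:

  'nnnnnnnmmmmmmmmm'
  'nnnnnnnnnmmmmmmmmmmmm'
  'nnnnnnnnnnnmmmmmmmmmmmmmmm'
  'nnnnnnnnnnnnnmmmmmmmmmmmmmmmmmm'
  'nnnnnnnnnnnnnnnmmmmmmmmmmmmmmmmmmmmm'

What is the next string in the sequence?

nnnnnnnnnnnnnnnnnmmmmmmmmmmmmmmmmmmmmmmmm

Each string has the form n^{2n+1} m^{3n}, where the shown terms are n = 3, 4, 5, 6, 7.
At n = 8 the blocks have lengths 17, 24.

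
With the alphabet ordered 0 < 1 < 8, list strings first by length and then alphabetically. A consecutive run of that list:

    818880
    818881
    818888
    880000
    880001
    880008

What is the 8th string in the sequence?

880011

Continuing the enumeration 2 steps past 880008: 880008 → 880010 → (answer).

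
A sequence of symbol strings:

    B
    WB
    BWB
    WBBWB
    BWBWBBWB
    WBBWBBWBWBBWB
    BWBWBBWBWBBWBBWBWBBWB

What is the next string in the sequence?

WBBWBBWBWBBWBBWBWBBWBWBBWBBWBWBBWB

From term 3 onward, concatenate the second-to-last term with the last: B·WB = BWB, WB·BWB = WBBWB, …
So term 8 is WBBWBBWBWBBWB·BWBWBBWBWBBWBBWBWBBWB.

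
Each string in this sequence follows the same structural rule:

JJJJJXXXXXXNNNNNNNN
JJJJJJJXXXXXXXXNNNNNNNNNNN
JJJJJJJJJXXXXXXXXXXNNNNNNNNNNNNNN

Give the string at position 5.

JJJJJJJJJJJJJXXXXXXXXXXXXXXNNNNNNNNNNNNNNNNNNNN

Reading off run lengths: J runs 5, 7, 9; X runs 6, 8, 10; N runs 8, 11, 14 — each is linear in n, where the shown terms are n = 3, 4, 5.
At n = 7 the blocks have lengths 13, 14, 20.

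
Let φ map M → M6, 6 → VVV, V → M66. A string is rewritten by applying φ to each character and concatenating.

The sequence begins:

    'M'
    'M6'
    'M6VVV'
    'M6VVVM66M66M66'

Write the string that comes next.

M6VVVM66M66M66M6VVVVVVM6VVVVVVM6VVVVVV

Replace each of the 14 characters of M6VVVM66M66M66 in place — M6 VVV M66 M66 M66 M6 VVV VVV M6 VVV VVV M6 VVV VVV — and concatenate.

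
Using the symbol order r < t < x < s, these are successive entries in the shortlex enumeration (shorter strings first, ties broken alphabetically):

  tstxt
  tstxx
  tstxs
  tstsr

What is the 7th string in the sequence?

Advancing 3 positions from tstsr through tstsr → tstst → tstsx reaches term 7.

tstss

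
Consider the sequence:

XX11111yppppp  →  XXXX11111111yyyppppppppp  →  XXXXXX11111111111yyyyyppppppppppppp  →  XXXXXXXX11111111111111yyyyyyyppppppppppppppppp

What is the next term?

XXXXXXXXXX11111111111111111yyyyyyyyyppppppppppppppppppppp

Term n consists of 2n X's, followed by 3n+2 1's, followed by 2n-1 y's, followed by 4n+1 p's (n = 1, 2, …).
For the next term, n = 5, so the run lengths are 10, 17, 9, 21.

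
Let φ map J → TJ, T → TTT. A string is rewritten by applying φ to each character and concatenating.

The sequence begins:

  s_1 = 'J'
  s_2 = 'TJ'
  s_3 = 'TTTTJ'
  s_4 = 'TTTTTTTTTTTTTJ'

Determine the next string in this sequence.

Replace each of the 14 characters of TTTTTTTTTTTTTJ in place — TTT TTT TTT TTT TTT TTT TTT TTT TTT TTT TTT TTT TTT TJ — and concatenate.

TTTTTTTTTTTTTTTTTTTTTTTTTTTTTTTTTTTTTTTTJ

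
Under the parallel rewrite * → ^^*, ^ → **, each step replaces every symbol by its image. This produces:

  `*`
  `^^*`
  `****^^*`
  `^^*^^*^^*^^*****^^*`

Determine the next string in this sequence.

Rewriting the 19 symbols of ^^*^^*^^*^^*****^^* one by one yields ** ** ^^* ** ** ^^* ** ** ^^* ** ** ^^* ^^* ^^* ^^* ^^* ** ** ^^*; concatenated:

****^^*****^^*****^^*****^^*^^*^^*^^*^^*****^^*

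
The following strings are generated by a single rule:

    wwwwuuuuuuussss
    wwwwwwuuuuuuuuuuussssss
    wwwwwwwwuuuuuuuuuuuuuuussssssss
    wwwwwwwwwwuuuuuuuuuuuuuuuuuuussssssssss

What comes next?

wwwwwwwwwwwwuuuuuuuuuuuuuuuuuuuuuuussssssssssss

Reading off run lengths: w runs 4, 6, 8, 10; u runs 7, 11, 15, 19; s runs 4, 6, 8, 10 — each is linear in n, where the shown terms are n = 2, 3, 4, 5.
At n = 6 the blocks have lengths 12, 23, 12.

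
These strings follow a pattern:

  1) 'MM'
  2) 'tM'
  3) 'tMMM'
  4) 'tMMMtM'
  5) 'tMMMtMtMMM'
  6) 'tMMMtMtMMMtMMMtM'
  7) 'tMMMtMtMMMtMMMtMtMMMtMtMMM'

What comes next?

From term 3 onward, concatenate the last term with the second-to-last: tM·MM = tMMM, tMMM·tM = tMMMtM, …
So term 8 is tMMMtMtMMMtMMMtMtMMMtMtMMM·tMMMtMtMMMtMMMtM.

tMMMtMtMMMtMMMtMtMMMtMtMMMtMMMtMtMMMtMMMtM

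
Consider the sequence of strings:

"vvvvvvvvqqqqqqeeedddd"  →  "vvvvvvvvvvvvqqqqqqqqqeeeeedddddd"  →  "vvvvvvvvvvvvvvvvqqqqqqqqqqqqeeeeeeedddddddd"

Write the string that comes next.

The n-th term is 4n v's then 3n q's then 2n-1 e's then 2n d's, where the shown terms are n = 2, 3, 4.
At n = 5 the blocks have lengths 20, 15, 9, 10.

vvvvvvvvvvvvvvvvvvvvqqqqqqqqqqqqqqqeeeeeeeeedddddddddd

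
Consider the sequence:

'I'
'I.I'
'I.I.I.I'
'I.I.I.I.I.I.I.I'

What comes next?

Each string is two copies of the previous one joined by '.'.
Doubling I.I.I.I.I.I.I.I with '.' between the halves:

I.I.I.I.I.I.I.I.I.I.I.I.I.I.I.I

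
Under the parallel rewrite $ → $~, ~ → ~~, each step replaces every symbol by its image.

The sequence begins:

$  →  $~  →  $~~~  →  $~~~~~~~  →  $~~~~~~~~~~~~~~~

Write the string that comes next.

$~~~~~~~~~~~~~~~~~~~~~~~~~~~~~~~

φ($~~~~~~~~~~~~~~~) expands symbol-by-symbol to $~ ~~ ~~ ~~ ~~ ~~ ~~ ~~ ~~ ~~ ~~ ~~ ~~ ~~ ~~ ~~; joining the 16 pieces gives the next term.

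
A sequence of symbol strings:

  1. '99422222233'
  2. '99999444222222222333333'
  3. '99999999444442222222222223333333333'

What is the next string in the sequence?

99999999999444444422222222222222233333333333333

The n-th term is 3n-1 9's then 2n-1 4's then 3n+3 2's then 4n-2 3's (n = 1, 2, …).
Setting n = 4 gives 11, 7, 15, 14 characters in each block.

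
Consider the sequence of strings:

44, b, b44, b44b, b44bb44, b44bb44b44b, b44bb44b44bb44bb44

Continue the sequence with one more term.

b44bb44b44bb44bb44b44bb44b44b

Each term (from the third on) is the previous term followed by the one before it: term 3 = b·44 = b44.
Continuing: b44bb44b44bb44bb44 · b44bb44b44b gives term 8.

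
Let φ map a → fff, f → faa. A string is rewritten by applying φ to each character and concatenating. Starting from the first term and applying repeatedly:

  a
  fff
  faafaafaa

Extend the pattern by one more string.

faafffffffaafffffffaaffffff

Rewriting each symbol of faafaafaa: f→faa, a→fff, a→fff, f→faa, a→fff, a→fff, f→faa, a→fff, a→fff, which concatenates to faa fff fff faa fff fff faa fff fff.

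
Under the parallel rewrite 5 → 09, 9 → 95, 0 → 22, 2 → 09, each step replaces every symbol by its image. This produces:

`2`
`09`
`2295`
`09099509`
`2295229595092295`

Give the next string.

Replace each of the 16 characters of 2295229595092295 in place — 09 09 95 09 09 09 95 09 95 09 22 95 09 09 95 09 — and concatenate.

09099509090995099509229509099509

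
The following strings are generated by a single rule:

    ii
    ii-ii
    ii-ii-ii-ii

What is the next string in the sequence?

Each string is two copies of the previous one joined by '-'.
Doubling ii-ii-ii-ii with '-' between the halves:

ii-ii-ii-ii-ii-ii-ii-ii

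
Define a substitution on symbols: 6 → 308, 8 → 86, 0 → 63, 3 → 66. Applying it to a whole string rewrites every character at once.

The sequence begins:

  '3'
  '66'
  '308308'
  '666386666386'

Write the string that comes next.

30830830866863083083083086686308

Apply φ to 666386666386 symbol by symbol: 6→308, 6→308, 6→308, 3→66, 8→86, 6→308, 6→308, 6→308, 6→308, 3→66, 8→86, 6→308; joined: 308 308 308 66 86 308 308 308 308 66 86 308.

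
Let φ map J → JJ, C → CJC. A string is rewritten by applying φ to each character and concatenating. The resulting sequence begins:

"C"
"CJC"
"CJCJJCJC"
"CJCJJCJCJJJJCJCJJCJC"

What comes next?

φ(CJCJJCJCJJJJCJCJJCJC) expands symbol-by-symbol to CJC JJ CJC JJ JJ CJC JJ CJC JJ JJ JJ JJ CJC JJ CJC JJ JJ CJC JJ CJC; joining the 20 pieces gives the next term.

CJCJJCJCJJJJCJCJJCJCJJJJJJJJCJCJJCJCJJJJCJCJJCJC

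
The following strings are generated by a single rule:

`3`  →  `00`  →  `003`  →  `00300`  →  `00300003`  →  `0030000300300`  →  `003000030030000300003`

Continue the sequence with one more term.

This is a Fibonacci-style word recurrence s(k) = s(k−1)·s(k−2): e.g. 00·3 = 003.
So term 8 is 003000030030000300003·0030000300300.

0030000300300003000030030000300300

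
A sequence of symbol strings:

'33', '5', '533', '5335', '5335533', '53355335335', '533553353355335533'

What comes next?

This is a Fibonacci-style word recurrence s(k) = s(k−1)·s(k−2): e.g. 5·33 = 533.
Continuing: 533553353355335533 · 53355335335 gives term 8.

53355335335533553353355335335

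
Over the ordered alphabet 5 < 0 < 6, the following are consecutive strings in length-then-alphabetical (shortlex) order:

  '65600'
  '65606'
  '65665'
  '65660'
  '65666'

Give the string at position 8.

Stepping forward 3 times from 65666: 65666 → 60555 → 60550, then the target.

60556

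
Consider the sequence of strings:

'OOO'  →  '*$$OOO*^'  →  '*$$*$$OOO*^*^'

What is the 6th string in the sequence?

Every step adds *$$ to the front and *^ to the end of the previous string.
From *$$*$$OOO*^*^, 3 further steps: *$$*$$OOO*^*^ → *$$*$$*$$OOO*^*^*^ → *$$*$$*$$*$$OOO*^*^*^*^ → (answer).

*$$*$$*$$*$$*$$OOO*^*^*^*^*^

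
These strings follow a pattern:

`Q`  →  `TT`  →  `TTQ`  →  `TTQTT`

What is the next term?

From term 3 onward, concatenate the last term with the second-to-last: TT·Q = TTQ, TTQ·TT = TTQTT, …
So term 5 is TTQTT·TTQ.

TTQTTTTQ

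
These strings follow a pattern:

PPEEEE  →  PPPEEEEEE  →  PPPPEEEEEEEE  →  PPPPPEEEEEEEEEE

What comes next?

Each string has the form P^{n} E^{2n}, where the shown terms are n = 2, 3, 4, 5.
Setting n = 6 gives 6, 12 characters in each block.

PPPPPPEEEEEEEEEEEE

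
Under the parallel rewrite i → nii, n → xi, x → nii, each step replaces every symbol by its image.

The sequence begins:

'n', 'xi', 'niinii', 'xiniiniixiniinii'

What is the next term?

Applying the rule to each of the 16 symbols of xiniiniixiniinii gives the pieces nii nii xi nii nii xi nii nii nii nii xi nii nii xi nii nii, which concatenate to the answer.

niiniixiniiniixiniiniiniiniixiniiniixiniinii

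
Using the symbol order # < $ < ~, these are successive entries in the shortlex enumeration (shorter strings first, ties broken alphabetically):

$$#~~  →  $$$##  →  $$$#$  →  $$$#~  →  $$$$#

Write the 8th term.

$$$~#

Stepping forward 3 times from $$$$#: $$$$# → $$$$$ → $$$$~, then the target.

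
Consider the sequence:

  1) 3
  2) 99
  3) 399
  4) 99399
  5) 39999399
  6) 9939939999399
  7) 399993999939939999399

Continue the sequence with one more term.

Each term (from the third on) is the two preceding terms concatenated in order: term 3 = 3·99 = 399.
The next term joins 9939939999399 and 399993999939939999399.

9939939999399399993999939939999399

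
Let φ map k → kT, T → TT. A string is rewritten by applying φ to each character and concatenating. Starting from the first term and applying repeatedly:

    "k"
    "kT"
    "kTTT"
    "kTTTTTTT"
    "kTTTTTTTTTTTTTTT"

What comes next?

kTTTTTTTTTTTTTTTTTTTTTTTTTTTTTTT

Replace each of the 16 characters of kTTTTTTTTTTTTTTT in place — kT TT TT TT TT TT TT TT TT TT TT TT TT TT TT TT — and concatenate.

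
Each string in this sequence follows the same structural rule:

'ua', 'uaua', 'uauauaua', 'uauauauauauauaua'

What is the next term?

Every step duplicates the string.
Doubling uauauauauauauaua:

uauauauauauauauauauauauauauauaua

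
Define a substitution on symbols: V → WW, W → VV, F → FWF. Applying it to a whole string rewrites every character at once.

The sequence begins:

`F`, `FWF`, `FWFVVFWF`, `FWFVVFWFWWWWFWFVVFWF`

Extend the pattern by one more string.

Applying the rule to each of the 20 symbols of FWFVVFWFWWWWFWFVVFWF gives the pieces FWF VV FWF WW WW FWF VV FWF VV VV VV VV FWF VV FWF WW WW FWF VV FWF, which concatenate to the answer.

FWFVVFWFWWWWFWFVVFWFVVVVVVVVFWFVVFWFWWWWFWFVVFWF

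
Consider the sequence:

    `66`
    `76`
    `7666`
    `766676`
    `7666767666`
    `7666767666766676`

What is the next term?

76667676667666767666767666

Each term (from the third on) is the previous term followed by the one before it: term 3 = 76·66 = 7666.
The next term joins 7666767666766676 and 7666767666.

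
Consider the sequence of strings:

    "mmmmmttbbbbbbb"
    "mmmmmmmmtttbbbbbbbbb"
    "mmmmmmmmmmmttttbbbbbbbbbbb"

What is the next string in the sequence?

mmmmmmmmmmmmmmtttttbbbbbbbbbbbbb

Each string has the form m^{3n-1} t^{n} b^{2n+3}, where the shown terms are n = 2, 3, 4.
Setting n = 5 gives 14, 5, 13 characters in each block.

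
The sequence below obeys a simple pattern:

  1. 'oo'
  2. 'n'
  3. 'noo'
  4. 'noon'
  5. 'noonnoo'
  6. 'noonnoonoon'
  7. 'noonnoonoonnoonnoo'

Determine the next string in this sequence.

This is a Fibonacci-style word recurrence s(k) = s(k−1)·s(k−2): e.g. n·oo = noo.
The next term joins noonnoonoonnoonnoo and noonnoonoon.

noonnoonoonnoonnoonoonnoonoon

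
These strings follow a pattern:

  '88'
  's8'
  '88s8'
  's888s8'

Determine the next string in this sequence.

88s8s888s8

This is a Fibonacci-style word recurrence s(k) = s(k−2)·s(k−1): e.g. 88·s8 = 88s8.
Continuing: 88s8 · s888s8 gives term 5.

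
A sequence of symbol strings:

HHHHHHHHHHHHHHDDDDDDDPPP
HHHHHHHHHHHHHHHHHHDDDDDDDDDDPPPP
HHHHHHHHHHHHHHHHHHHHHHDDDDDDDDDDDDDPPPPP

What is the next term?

Reading off run lengths: H runs 14, 18, 22; D runs 7, 10, 13; P runs 3, 4, 5 — each is linear in n, where the shown terms are n = 3, 4, 5.
Setting n = 6 gives 26, 16, 6 characters in each block.

HHHHHHHHHHHHHHHHHHHHHHHHHHDDDDDDDDDDDDDDDDPPPPPP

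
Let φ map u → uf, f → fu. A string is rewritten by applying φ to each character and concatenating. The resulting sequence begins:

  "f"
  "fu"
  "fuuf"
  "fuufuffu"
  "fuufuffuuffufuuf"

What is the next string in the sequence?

φ(fuufuffuuffufuuf) expands symbol-by-symbol to fu uf uf fu uf fu fu uf uf fu fu uf fu uf uf fu; joining the 16 pieces gives the next term.

fuufuffuuffufuufuffufuuffuufuffu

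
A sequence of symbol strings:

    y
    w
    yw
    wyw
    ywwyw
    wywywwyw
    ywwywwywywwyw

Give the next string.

From term 3 onward, concatenate the second-to-last term with the last: y·w = yw, w·yw = wyw, …
Continuing: wywywwyw · ywwywwywywwyw gives term 8.

wywywwywywwywwywywwyw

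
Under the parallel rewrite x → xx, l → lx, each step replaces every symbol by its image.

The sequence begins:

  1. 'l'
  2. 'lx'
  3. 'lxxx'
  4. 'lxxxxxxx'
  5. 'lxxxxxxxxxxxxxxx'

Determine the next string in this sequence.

Applying the rule to each of the 16 symbols of lxxxxxxxxxxxxxxx gives the pieces lx xx xx xx xx xx xx xx xx xx xx xx xx xx xx xx, which concatenate to the answer.

lxxxxxxxxxxxxxxxxxxxxxxxxxxxxxxx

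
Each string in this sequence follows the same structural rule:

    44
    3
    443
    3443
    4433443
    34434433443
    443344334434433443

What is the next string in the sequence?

34434433443443344334434433443

From term 3 onward, concatenate the second-to-last term with the last: 44·3 = 443, 3·443 = 3443, …
So term 8 is 34434433443·443344334434433443.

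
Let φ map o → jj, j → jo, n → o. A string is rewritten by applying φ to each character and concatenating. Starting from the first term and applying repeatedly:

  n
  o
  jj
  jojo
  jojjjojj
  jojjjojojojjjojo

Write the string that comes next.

Rewriting the 16 symbols of jojjjojojojjjojo one by one yields jo jj jo jo jo jj jo jj jo jj jo jo jo jj jo jj; concatenated:

jojjjojojojjjojjjojjjojojojjjojj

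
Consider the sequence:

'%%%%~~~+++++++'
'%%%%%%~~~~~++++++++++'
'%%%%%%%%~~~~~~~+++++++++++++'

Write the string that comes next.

%%%%%%%%%%~~~~~~~~~++++++++++++++++

Term n consists of 2n %'s, followed by 2n-1 ~'s, followed by 3n+1 +'s, where the shown terms are n = 2, 3, 4.
For the next term, n = 5, so the run lengths are 10, 9, 16.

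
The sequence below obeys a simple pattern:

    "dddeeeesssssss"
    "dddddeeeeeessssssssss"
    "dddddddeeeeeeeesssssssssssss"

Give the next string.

dddddddddeeeeeeeeeessssssssssssssss

Term n consists of 2n-1 d's, followed by 2n e's, followed by 3n+1 s's, where the shown terms are n = 2, 3, 4.
For the next term, n = 5, so the run lengths are 9, 10, 16.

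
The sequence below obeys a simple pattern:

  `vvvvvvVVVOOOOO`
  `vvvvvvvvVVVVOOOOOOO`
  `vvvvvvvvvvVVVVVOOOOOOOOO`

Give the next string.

vvvvvvvvvvvvVVVVVVOOOOOOOOOOO

Term n consists of 2n+2 v's, followed by n+1 V's, followed by 2n+1 O's, where the shown terms are n = 2, 3, 4.
Setting n = 5 gives 12, 6, 11 characters in each block.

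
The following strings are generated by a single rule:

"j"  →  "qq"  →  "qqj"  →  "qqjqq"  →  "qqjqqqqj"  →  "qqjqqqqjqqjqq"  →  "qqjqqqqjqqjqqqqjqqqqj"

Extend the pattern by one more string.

Each term (from the third on) is the previous term followed by the one before it: term 3 = qq·j = qqj.
Continuing: qqjqqqqjqqjqqqqjqqqqj · qqjqqqqjqqjqq gives term 8.

qqjqqqqjqqjqqqqjqqqqjqqjqqqqjqqjqq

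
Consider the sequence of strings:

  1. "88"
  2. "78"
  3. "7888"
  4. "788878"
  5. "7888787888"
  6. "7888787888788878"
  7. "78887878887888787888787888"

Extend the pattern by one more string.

788878788878887878887878887888787888788878

This is a Fibonacci-style word recurrence s(k) = s(k−1)·s(k−2): e.g. 78·88 = 7888.
So term 8 is 78887878887888787888787888·7888787888788878.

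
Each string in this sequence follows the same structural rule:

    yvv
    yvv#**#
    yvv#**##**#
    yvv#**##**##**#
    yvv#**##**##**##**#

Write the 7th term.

yvv#**##**##**##**##**##**#

The strings grow by a fixed suffix #**# each time.
From yvv#**##**##**##**#, 2 further steps: yvv#**##**##**##**# → yvv#**##**##**##**##**# → (answer).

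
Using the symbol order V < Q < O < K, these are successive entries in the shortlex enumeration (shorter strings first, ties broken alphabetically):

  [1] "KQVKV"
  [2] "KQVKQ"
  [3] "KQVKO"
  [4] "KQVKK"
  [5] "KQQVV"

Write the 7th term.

KQQVO

Stepping forward 2 times from KQQVV: KQQVV → KQQVQ, then the target.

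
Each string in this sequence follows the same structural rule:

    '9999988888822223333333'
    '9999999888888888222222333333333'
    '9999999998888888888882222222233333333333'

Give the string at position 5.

Term n consists of 2n+1 9's, followed by 3n 8's, followed by 2n 2's, followed by 2n+3 3's, where the shown terms are n = 2, 3, 4.
At n = 6 the blocks have lengths 13, 18, 12, 15.

9999999999999888888888888888888222222222222333333333333333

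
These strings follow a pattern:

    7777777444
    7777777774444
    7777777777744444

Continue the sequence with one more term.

7777777777777444444

Reading off run lengths: 7 runs 7, 9, 11; 4 runs 3, 4, 5 — each is linear in n, where the shown terms are n = 3, 4, 5.
At n = 6 the blocks have lengths 13, 6.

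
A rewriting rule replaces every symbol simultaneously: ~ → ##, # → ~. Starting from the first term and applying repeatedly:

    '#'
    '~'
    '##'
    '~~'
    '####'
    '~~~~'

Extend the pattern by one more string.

Expanding ~~~~: ~→##, ~→##, ~→##, ~→##. Concatenated: ## ## ## ##.

########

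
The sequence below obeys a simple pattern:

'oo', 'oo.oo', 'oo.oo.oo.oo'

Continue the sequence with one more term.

Every step duplicates the string with '.' between the halves.
One more doubling of oo.oo.oo.oo gives the answer.

oo.oo.oo.oo.oo.oo.oo.oo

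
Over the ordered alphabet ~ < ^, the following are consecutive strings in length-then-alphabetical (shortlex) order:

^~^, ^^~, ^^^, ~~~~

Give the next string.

Find the rightmost character of ~~~~ below ^, bump it to the next letter, and reset everything to its right to ~.

~~~^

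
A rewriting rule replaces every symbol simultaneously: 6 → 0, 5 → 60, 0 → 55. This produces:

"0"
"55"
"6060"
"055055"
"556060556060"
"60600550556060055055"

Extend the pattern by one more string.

Rewriting the 20 symbols of 60600550556060055055 one by one yields 0 55 0 55 55 60 60 55 60 60 0 55 0 55 55 60 60 55 60 60; concatenated:

055055556060556060055055556060556060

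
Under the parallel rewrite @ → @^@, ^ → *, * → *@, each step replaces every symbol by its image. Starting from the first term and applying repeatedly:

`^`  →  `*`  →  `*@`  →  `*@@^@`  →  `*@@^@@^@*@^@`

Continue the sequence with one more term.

Apply φ to *@@^@@^@*@^@ symbol by symbol: *→*@, @→@^@, @→@^@, ^→*, @→@^@, @→@^@, ^→*, @→@^@, *→*@, @→@^@, ^→*, @→@^@; joined: *@ @^@ @^@ * @^@ @^@ * @^@ *@ @^@ * @^@.

*@@^@@^@*@^@@^@*@^@*@@^@*@^@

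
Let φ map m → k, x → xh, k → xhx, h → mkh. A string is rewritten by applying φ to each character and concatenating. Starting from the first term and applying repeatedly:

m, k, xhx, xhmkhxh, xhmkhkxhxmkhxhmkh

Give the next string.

Rewriting the 17 symbols of xhmkhkxhxmkhxhmkh one by one yields xh mkh k xhx mkh xhx xh mkh xh k xhx mkh xh mkh k xhx mkh; concatenated:

xhmkhkxhxmkhxhxxhmkhxhkxhxmkhxhmkhkxhxmkh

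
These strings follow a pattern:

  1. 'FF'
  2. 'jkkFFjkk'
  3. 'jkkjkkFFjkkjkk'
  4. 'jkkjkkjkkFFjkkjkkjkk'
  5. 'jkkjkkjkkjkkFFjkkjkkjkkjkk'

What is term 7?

Every step adds jkk to the front and jkk to the end of the previous string.
From jkkjkkjkkjkkFFjkkjkkjkkjkk, 2 further steps: jkkjkkjkkjkkFFjkkjkkjkkjkk → jkkjkkjkkjkkjkkFFjkkjkkjkkjkkjkk → (answer).

jkkjkkjkkjkkjkkjkkFFjkkjkkjkkjkkjkkjkk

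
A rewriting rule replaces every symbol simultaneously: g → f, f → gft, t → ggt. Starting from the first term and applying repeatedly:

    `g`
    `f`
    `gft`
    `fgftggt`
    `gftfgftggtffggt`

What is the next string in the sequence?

φ(gftfgftggtffggt) expands symbol-by-symbol to f gft ggt gft f gft ggt f f ggt gft gft f f ggt; joining the 15 pieces gives the next term.

fgftggtgftfgftggtffggtgftgftffggt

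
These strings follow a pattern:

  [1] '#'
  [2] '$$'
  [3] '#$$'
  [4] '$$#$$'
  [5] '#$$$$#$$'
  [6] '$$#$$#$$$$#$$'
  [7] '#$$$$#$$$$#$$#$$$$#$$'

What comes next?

$$#$$#$$$$#$$#$$$$#$$$$#$$#$$$$#$$

From term 3 onward, concatenate the second-to-last term with the last: #·$$ = #$$, $$·#$$ = $$#$$, …
The next term joins $$#$$#$$$$#$$ and #$$$$#$$$$#$$#$$$$#$$.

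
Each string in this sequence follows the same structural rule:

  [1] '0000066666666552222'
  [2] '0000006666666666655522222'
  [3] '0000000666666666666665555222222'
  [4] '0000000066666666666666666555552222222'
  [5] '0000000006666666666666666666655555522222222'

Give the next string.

0000000000666666666666666666666665555555222222222

Term n consists of n+3 0's, followed by 3n+2 6's, followed by n 5's, followed by n+2 2's, where the shown terms are n = 2, 3, 4, 5, 6.
At n = 7 the blocks have lengths 10, 23, 7, 9.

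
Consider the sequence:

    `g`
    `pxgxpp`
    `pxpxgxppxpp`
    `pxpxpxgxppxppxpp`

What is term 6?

Every step adds px to the front and xpp to the end of the previous string.
From pxpxpxgxppxppxpp, 2 further steps: pxpxpxgxppxppxpp → pxpxpxpxgxppxppxppxpp → (answer).

pxpxpxpxpxgxppxppxppxppxpp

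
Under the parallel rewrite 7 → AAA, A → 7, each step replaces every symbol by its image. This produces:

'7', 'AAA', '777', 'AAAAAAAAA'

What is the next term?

Apply φ to AAAAAAAAA symbol by symbol: A→7, A→7, A→7, A→7, A→7, A→7, A→7, A→7, A→7; joined: 7 7 7 7 7 7 7 7 7.

777777777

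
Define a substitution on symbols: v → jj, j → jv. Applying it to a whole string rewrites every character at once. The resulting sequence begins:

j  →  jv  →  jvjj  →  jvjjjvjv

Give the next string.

jvjjjvjvjvjjjvjj

Rewriting each symbol of jvjjjvjv: j→jv, v→jj, j→jv, j→jv, j→jv, v→jj, j→jv, v→jj, which concatenates to jv jj jv jv jv jj jv jj.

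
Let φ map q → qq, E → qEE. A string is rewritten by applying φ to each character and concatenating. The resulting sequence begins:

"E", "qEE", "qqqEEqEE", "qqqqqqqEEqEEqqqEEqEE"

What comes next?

φ(qqqqqqqEEqEEqqqEEqEE) expands symbol-by-symbol to qq qq qq qq qq qq qq qEE qEE qq qEE qEE qq qq qq qEE qEE qq qEE qEE; joining the 20 pieces gives the next term.

qqqqqqqqqqqqqqqEEqEEqqqEEqEEqqqqqqqEEqEEqqqEEqEE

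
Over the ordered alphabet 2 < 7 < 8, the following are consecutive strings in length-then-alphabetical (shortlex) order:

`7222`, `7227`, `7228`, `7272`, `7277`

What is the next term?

Treat 7277 as a base-3 numeral over the given alphabet and add one, carrying through any trailing 8's.

7278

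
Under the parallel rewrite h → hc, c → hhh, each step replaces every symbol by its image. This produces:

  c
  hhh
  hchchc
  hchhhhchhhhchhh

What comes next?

Rewriting the 15 symbols of hchhhhchhhhchhh one by one yields hc hhh hc hc hc hc hhh hc hc hc hc hhh hc hc hc; concatenated:

hchhhhchchchchhhhchchchchhhhchchc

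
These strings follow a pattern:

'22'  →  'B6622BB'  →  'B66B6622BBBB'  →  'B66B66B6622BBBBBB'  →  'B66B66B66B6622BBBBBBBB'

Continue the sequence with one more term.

s(k+1) = B66·s(k)·BB, so each term gains B66 as a prefix and BB as a suffix.
One more step from B66B66B66B6622BBBBBBBB gives the answer.

B66B66B66B66B6622BBBBBBBBBB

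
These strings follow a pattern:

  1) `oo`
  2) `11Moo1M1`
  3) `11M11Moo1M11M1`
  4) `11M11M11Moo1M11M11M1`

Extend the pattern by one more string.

s(k+1) = 11M·s(k)·1M1, so each term gains 11M as a prefix and 1M1 as a suffix.
Applying this once more to 11M11M11Moo1M11M11M1:

11M11M11M11Moo1M11M11M11M1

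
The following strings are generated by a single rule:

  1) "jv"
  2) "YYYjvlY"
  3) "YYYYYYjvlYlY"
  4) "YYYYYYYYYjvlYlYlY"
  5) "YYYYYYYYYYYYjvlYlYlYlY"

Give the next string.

Every step adds YYY to the front and lY to the end of the previous string.
Applying this once more to YYYYYYYYYYYYjvlYlYlYlY:

YYYYYYYYYYYYYYYjvlYlYlYlYlY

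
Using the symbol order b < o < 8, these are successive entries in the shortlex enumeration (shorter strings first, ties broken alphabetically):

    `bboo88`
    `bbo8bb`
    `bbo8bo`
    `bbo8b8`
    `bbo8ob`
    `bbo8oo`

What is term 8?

Continuing the enumeration 2 steps past bbo8oo: bbo8oo → bbo8o8 → (answer).

bbo88b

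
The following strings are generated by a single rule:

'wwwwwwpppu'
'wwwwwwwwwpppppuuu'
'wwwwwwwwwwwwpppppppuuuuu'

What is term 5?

Term n consists of 3n+3 w's, followed by 2n+1 p's, followed by 2n-1 u's (n = 1, 2, …).
At n = 5 the blocks have lengths 18, 11, 9.

wwwwwwwwwwwwwwwwwwpppppppppppuuuuuuuuu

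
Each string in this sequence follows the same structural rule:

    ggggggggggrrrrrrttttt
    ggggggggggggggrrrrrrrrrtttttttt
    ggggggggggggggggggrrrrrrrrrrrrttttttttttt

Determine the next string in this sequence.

ggggggggggggggggggggggrrrrrrrrrrrrrrrtttttttttttttt

The n-th term is 4n+2 g's then 3n r's then 3n-1 t's, where the shown terms are n = 2, 3, 4.
For the next term, n = 5, so the run lengths are 22, 15, 14.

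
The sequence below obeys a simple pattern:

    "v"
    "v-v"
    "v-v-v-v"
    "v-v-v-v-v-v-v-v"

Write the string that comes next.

Each string is two copies of the previous one joined by '-'.
So the next term is two copies of v-v-v-v-v-v-v-v with '-' between the halves.

v-v-v-v-v-v-v-v-v-v-v-v-v-v-v-v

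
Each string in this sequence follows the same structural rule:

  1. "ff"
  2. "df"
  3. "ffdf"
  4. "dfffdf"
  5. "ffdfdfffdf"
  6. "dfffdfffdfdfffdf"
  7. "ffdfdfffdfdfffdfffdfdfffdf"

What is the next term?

Each term (from the third on) is the two preceding terms concatenated in order: term 3 = ff·df = ffdf.
The next term joins dfffdfffdfdfffdf and ffdfdfffdfdfffdfffdfdfffdf.

dfffdfffdfdfffdfffdfdfffdfdfffdfffdfdfffdf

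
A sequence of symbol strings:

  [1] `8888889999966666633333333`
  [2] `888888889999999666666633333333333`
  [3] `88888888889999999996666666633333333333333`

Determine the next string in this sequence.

Term n consists of 2n 8's, followed by 2n-1 9's, followed by n+3 6's, followed by 3n-1 3's, where the shown terms are n = 3, 4, 5.
Setting n = 6 gives 12, 11, 9, 17 characters in each block.

8888888888889999999999966666666633333333333333333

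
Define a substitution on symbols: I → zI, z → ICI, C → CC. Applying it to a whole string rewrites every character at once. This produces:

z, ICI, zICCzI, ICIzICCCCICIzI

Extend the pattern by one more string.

zICCzIICIzICCCCCCCCzICCzIICIzI

Replace each of the 14 characters of ICIzICCCCICIzI in place — zI CC zI ICI zI CC CC CC CC zI CC zI ICI zI — and concatenate.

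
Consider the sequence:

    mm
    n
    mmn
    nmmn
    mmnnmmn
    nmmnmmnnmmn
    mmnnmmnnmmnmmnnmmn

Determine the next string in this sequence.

From term 3 onward, concatenate the second-to-last term with the last: mm·n = mmn, n·mmn = nmmn, …
Continuing: nmmnmmnnmmn · mmnnmmnnmmnmmnnmmn gives term 8.

nmmnmmnnmmnmmnnmmnnmmnmmnnmmn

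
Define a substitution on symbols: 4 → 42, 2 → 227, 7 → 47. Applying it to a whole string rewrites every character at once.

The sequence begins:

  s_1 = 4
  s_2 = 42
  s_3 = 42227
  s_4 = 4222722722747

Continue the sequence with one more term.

Rewriting the 13 symbols of 4222722722747 one by one yields 42 227 227 227 47 227 227 47 227 227 47 42 47; concatenated:

422272272274722722747227227474247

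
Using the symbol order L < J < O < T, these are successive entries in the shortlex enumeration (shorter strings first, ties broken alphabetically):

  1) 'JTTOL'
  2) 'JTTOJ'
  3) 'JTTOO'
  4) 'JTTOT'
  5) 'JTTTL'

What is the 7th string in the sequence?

JTTTO

Stepping forward 2 times from JTTTL: JTTTL → JTTTJ, then the target.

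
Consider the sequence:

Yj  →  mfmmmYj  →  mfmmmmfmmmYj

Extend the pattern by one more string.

Each term is the previous one with mfmmm prepended.
So the next term is mfmmm·mfmmmmfmmmYj.

mfmmmmfmmmmfmmmYj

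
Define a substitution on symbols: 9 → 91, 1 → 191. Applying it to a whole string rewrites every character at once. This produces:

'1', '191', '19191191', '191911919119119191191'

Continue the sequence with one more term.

φ(191911919119119191191) expands symbol-by-symbol to 191 91 191 91 191 191 91 191 91 191 191 91 191 191 91 191 91 191 191 91 191; joining the 21 pieces gives the next term.

1919119191191191911919119119191191191911919119119191191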